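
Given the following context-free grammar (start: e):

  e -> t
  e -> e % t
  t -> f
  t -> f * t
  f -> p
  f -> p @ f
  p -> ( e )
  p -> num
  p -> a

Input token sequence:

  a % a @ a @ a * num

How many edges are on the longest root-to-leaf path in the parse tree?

[e [e [t [f [p a]]]] % [t [f [p a] @ [f [p a] @ [f [p a]]]] * [t [f [p num]]]]]

6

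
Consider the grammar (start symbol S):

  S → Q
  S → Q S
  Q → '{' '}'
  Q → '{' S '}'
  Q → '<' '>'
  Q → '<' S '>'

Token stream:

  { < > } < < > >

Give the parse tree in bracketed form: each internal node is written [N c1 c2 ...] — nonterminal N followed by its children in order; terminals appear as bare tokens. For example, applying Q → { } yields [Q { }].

[S [Q { [S [Q < >]] }] [S [Q < [S [Q < >]] >]]]

S
Q S
{ S } S
{ Q } S
{ < > } S
{ < > } Q
{ < > } < S >
{ < > } < Q >
{ < > } < < > >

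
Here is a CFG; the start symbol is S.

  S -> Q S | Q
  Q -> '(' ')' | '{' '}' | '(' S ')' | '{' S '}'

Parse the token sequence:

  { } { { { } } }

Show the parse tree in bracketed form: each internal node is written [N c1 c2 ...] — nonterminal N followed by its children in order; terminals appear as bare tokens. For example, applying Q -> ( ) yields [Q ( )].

S
Q S
{ } S
{ } Q
{ } { S }
{ } { Q }
{ } { { S } }
{ } { { Q } }
{ } { { { } } }

[S [Q { }] [S [Q { [S [Q { [S [Q { }]] }]] }]]]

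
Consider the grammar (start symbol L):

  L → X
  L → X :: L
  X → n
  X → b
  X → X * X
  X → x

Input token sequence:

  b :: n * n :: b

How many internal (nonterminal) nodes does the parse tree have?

8

[L [X b] :: [L [X [X n] * [X n]] :: [L [X b]]]]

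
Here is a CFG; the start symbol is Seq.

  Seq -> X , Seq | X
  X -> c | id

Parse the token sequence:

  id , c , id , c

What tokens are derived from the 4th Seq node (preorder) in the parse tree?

[Seq [X id] , [Seq [X c] , [Seq [X id] , [Seq [X c]]]]]

c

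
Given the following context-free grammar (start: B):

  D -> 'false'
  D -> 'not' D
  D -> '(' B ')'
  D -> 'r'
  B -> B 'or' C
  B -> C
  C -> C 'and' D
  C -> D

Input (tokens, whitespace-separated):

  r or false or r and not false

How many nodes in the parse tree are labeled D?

5

[B [B [B [C [D r]]] or [C [D false]]] or [C [C [D r]] and [D not [D false]]]]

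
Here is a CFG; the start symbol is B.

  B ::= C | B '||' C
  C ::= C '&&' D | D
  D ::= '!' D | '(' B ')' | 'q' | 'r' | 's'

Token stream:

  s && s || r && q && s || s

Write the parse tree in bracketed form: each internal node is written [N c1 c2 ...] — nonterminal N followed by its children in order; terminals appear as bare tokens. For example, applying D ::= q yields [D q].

[B [B [B [C [C [D s]] && [D s]]] || [C [C [C [D r]] && [D q]] && [D s]]] || [C [D s]]]

B
B || C
B || C || C
C || C || C
C && D || C || C
D && D || C || C
s && D || C || C
s && s || C || C
s && s || C && D || C
s && s || C && D && D || C
s && s || D && D && D || C
s && s || r && D && D || C
s && s || r && q && D || C
s && s || r && q && s || C
s && s || r && q && s || D
s && s || r && q && s || s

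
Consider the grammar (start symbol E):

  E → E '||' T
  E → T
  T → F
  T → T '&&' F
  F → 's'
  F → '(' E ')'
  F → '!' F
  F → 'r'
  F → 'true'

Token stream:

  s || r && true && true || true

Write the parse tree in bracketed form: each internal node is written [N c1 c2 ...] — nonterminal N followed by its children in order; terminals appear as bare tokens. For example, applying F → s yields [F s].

[E [E [E [T [F s]]] || [T [T [T [F r]] && [F true]] && [F true]]] || [T [F true]]]

E
E || T
E || T || T
T || T || T
F || T || T
s || T || T
s || T && F || T
s || T && F && F || T
s || F && F && F || T
s || r && F && F || T
s || r && true && F || T
s || r && true && true || T
s || r && true && true || F
s || r && true && true || true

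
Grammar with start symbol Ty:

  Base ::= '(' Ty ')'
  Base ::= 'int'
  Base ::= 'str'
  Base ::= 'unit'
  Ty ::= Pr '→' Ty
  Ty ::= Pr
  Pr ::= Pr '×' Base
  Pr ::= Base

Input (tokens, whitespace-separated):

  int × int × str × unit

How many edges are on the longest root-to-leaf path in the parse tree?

6

[Ty [Pr [Pr [Pr [Pr [Base int]] × [Base int]] × [Base str]] × [Base unit]]]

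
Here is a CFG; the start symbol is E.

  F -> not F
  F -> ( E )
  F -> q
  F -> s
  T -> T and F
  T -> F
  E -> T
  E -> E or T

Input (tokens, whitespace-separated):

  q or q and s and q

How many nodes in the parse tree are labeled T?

4

[E [E [T [F q]]] or [T [T [T [F q]] and [F s]] and [F q]]]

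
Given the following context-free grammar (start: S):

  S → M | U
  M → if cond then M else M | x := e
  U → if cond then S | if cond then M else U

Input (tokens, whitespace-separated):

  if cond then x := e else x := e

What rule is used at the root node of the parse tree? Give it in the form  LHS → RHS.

S → M

[S [M if cond then [M x := e] else [M x := e]]]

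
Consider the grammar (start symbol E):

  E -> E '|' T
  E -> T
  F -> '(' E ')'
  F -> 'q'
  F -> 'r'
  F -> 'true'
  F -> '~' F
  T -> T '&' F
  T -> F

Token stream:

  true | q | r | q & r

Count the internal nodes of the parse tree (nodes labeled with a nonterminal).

14

[E [E [E [E [T [F true]]] | [T [F q]]] | [T [F r]]] | [T [T [F q]] & [F r]]]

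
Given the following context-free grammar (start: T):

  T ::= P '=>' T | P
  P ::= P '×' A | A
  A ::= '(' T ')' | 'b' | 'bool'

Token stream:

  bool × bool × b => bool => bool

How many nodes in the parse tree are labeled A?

5

[T [P [P [P [A bool]] × [A bool]] × [A b]] => [T [P [A bool]] => [T [P [A bool]]]]]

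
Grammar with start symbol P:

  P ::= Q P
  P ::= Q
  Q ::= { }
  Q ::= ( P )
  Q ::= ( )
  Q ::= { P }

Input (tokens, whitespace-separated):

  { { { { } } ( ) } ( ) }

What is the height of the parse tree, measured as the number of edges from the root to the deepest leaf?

8

[P [Q { [P [Q { [P [Q { [P [Q { }]] }] [P [Q ( )]]] }] [P [Q ( )]]] }]]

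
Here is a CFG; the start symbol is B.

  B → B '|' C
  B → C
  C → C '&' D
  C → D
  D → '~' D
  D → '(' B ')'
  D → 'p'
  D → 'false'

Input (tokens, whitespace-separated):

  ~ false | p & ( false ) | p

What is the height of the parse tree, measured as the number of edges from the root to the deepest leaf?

[B [B [B [C [D ~ [D false]]]] | [C [C [D p]] & [D ( [B [C [D false]]] )]]] | [C [D p]]]

7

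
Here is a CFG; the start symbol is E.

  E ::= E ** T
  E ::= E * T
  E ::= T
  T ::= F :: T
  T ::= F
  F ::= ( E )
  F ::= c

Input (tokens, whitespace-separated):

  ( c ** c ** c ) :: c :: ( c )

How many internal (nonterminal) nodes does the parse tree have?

19

[E [T [F ( [E [E [E [T [F c]]] ** [T [F c]]] ** [T [F c]]] )] :: [T [F c] :: [T [F ( [E [T [F c]]] )]]]]]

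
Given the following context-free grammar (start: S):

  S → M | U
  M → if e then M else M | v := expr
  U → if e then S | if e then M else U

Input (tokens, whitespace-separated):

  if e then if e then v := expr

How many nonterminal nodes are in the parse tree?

[S [U if e then [S [U if e then [S [M v := expr]]]]]]

6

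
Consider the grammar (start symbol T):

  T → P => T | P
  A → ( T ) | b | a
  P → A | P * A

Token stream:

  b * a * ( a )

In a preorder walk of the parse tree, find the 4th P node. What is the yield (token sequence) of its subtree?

[T [P [P [P [A b]] * [A a]] * [A ( [T [P [A a]]] )]]]

a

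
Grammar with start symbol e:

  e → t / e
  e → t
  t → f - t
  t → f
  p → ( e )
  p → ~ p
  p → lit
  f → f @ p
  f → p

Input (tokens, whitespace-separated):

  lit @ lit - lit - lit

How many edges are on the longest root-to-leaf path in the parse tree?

[e [t [f [f [p lit]] @ [p lit]] - [t [f [p lit]] - [t [f [p lit]]]]]]

6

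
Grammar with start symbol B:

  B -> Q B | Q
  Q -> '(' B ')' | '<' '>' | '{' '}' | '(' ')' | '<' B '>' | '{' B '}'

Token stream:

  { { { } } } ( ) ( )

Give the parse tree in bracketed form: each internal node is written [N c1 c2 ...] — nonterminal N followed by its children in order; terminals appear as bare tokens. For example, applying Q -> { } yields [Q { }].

[B [Q { [B [Q { [B [Q { }]] }]] }] [B [Q ( )] [B [Q ( )]]]]

B
Q B
{ B } B
{ Q } B
{ { B } } B
{ { Q } } B
{ { { } } } B
{ { { } } } Q B
{ { { } } } ( ) B
{ { { } } } ( ) Q
{ { { } } } ( ) ( )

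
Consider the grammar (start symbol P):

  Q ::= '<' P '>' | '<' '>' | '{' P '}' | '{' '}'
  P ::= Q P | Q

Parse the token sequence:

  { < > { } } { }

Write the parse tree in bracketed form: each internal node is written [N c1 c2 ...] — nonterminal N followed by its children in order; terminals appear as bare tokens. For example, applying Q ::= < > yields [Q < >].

P
Q P
{ P } P
{ Q P } P
{ < > P } P
{ < > Q } P
{ < > { } } P
{ < > { } } Q
{ < > { } } { }

[P [Q { [P [Q < >] [P [Q { }]]] }] [P [Q { }]]]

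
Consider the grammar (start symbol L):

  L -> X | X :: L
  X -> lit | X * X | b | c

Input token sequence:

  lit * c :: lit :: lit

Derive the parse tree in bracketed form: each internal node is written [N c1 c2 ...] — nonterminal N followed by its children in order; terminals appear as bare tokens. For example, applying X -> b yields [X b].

L
X :: L
X * X :: L
lit * X :: L
lit * c :: L
lit * c :: X :: L
lit * c :: lit :: L
lit * c :: lit :: X
lit * c :: lit :: lit

[L [X [X lit] * [X c]] :: [L [X lit] :: [L [X lit]]]]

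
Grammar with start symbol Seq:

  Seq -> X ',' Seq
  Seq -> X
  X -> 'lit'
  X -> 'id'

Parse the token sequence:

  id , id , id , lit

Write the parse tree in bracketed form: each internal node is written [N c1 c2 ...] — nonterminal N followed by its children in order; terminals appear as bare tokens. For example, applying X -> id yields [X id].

[Seq [X id] , [Seq [X id] , [Seq [X id] , [Seq [X lit]]]]]

Seq
X , Seq
id , Seq
id , X , Seq
id , id , Seq
id , id , X , Seq
id , id , id , Seq
id , id , id , X
id , id , id , lit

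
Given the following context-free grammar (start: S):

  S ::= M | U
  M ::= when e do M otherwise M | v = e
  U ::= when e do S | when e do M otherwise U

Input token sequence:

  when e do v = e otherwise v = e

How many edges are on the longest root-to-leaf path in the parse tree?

[S [M when e do [M v = e] otherwise [M v = e]]]

3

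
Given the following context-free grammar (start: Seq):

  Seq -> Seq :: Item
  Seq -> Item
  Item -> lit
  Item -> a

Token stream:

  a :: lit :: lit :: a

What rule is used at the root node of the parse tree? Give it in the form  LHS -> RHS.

Seq -> Seq :: Item

[Seq [Seq [Seq [Seq [Item a]] :: [Item lit]] :: [Item lit]] :: [Item a]]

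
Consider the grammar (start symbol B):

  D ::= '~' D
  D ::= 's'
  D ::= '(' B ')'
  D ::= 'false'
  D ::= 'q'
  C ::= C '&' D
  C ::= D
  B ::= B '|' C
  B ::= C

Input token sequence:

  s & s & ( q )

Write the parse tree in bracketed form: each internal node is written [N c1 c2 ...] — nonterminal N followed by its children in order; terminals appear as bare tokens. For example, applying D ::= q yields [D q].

B
C
C & D
C & D & D
D & D & D
s & D & D
s & s & D
s & s & ( B )
s & s & ( C )
s & s & ( D )
s & s & ( q )

[B [C [C [C [D s]] & [D s]] & [D ( [B [C [D q]]] )]]]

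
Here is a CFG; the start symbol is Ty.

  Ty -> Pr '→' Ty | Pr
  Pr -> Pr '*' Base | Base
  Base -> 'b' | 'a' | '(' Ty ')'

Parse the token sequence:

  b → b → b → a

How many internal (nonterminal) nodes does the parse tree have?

[Ty [Pr [Base b]] → [Ty [Pr [Base b]] → [Ty [Pr [Base b]] → [Ty [Pr [Base a]]]]]]

12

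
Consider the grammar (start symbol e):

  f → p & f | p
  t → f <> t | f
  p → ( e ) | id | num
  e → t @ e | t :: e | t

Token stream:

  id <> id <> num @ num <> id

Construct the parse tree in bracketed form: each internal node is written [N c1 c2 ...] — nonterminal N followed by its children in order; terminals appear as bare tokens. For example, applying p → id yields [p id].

e
t @ e
f <> t @ e
p <> t @ e
id <> t @ e
id <> f <> t @ e
id <> p <> t @ e
id <> id <> t @ e
id <> id <> f @ e
id <> id <> p @ e
id <> id <> num @ e
id <> id <> num @ t
id <> id <> num @ f <> t
id <> id <> num @ p <> t
id <> id <> num @ num <> t
id <> id <> num @ num <> f
id <> id <> num @ num <> p
id <> id <> num @ num <> id

[e [t [f [p id]] <> [t [f [p id]] <> [t [f [p num]]]]] @ [e [t [f [p num]] <> [t [f [p id]]]]]]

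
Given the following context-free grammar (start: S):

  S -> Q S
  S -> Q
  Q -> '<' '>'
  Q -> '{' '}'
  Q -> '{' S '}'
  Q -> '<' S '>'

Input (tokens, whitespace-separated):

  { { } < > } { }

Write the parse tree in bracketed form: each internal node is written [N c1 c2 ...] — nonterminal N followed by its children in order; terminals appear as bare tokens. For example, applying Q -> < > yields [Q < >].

[S [Q { [S [Q { }] [S [Q < >]]] }] [S [Q { }]]]

S
Q S
{ S } S
{ Q S } S
{ { } S } S
{ { } Q } S
{ { } < > } S
{ { } < > } Q
{ { } < > } { }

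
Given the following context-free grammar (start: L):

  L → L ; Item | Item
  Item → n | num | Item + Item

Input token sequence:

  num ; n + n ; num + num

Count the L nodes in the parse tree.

3

[L [L [L [Item num]] ; [Item [Item n] + [Item n]]] ; [Item [Item num] + [Item num]]]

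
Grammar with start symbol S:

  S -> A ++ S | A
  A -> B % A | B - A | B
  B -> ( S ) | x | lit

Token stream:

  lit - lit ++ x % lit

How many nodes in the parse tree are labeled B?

[S [A [B lit] - [A [B lit]]] ++ [S [A [B x] % [A [B lit]]]]]

4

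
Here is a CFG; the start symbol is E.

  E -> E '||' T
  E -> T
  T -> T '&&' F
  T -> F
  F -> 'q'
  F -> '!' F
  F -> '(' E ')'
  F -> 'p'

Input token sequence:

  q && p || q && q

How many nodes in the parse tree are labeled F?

[E [E [T [T [F q]] && [F p]]] || [T [T [F q]] && [F q]]]

4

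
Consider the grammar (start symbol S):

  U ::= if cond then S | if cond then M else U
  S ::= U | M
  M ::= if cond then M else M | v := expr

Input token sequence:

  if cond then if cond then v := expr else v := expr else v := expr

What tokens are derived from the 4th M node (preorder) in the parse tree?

v := expr

[S [M if cond then [M if cond then [M v := expr] else [M v := expr]] else [M v := expr]]]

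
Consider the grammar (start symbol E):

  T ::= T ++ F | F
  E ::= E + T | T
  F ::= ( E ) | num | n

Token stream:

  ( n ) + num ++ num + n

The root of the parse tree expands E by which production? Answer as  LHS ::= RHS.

E ::= E + T

[E [E [E [T [F ( [E [T [F n]]] )]]] + [T [T [F num]] ++ [F num]]] + [T [F n]]]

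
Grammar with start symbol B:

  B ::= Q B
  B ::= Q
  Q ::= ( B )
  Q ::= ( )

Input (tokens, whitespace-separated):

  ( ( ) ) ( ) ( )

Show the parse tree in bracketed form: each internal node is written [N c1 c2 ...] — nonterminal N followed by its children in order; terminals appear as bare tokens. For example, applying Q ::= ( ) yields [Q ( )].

[B [Q ( [B [Q ( )]] )] [B [Q ( )] [B [Q ( )]]]]

B
Q B
( B ) B
( Q ) B
( ( ) ) B
( ( ) ) Q B
( ( ) ) ( ) B
( ( ) ) ( ) Q
( ( ) ) ( ) ( )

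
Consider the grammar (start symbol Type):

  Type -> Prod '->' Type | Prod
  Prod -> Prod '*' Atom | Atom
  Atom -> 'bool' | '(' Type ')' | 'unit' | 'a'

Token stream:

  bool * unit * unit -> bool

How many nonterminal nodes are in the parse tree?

[Type [Prod [Prod [Prod [Atom bool]] * [Atom unit]] * [Atom unit]] -> [Type [Prod [Atom bool]]]]

10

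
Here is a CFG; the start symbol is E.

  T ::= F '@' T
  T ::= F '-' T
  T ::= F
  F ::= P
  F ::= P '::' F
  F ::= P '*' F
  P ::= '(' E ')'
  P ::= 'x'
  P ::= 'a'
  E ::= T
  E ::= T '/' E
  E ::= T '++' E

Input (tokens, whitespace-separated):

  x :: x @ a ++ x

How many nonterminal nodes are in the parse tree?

13

[E [T [F [P x] :: [F [P x]]] @ [T [F [P a]]]] ++ [E [T [F [P x]]]]]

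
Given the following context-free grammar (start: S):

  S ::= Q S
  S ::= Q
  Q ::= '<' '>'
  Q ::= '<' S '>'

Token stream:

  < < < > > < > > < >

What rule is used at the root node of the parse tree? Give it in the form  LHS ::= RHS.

S ::= Q S

[S [Q < [S [Q < [S [Q < >]] >] [S [Q < >]]] >] [S [Q < >]]]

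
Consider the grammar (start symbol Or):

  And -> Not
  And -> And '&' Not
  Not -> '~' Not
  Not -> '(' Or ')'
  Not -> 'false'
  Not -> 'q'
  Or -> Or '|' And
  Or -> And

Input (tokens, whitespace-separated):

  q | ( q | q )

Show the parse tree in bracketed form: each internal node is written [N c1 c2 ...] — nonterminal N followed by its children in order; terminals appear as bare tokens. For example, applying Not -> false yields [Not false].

[Or [Or [And [Not q]]] | [And [Not ( [Or [Or [And [Not q]]] | [And [Not q]]] )]]]

Or
Or | And
And | And
Not | And
q | And
q | Not
q | ( Or )
q | ( Or | And )
q | ( And | And )
q | ( Not | And )
q | ( q | And )
q | ( q | Not )
q | ( q | q )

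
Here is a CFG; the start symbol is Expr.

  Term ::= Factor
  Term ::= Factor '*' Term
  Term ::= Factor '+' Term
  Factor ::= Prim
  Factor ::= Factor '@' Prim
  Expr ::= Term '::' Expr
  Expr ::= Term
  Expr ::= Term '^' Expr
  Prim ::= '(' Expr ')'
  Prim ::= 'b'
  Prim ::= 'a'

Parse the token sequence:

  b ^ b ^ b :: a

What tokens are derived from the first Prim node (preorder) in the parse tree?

[Expr [Term [Factor [Prim b]]] ^ [Expr [Term [Factor [Prim b]]] ^ [Expr [Term [Factor [Prim b]]] :: [Expr [Term [Factor [Prim a]]]]]]]

b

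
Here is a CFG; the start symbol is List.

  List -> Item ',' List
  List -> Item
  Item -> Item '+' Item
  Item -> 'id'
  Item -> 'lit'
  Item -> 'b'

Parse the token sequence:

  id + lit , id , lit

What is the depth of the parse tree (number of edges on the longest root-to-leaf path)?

[List [Item [Item id] + [Item lit]] , [List [Item id] , [List [Item lit]]]]

4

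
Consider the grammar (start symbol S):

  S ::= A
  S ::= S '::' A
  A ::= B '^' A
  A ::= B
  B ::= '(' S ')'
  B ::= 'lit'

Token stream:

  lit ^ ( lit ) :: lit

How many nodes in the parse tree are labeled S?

3

[S [S [A [B lit] ^ [A [B ( [S [A [B lit]]] )]]]] :: [A [B lit]]]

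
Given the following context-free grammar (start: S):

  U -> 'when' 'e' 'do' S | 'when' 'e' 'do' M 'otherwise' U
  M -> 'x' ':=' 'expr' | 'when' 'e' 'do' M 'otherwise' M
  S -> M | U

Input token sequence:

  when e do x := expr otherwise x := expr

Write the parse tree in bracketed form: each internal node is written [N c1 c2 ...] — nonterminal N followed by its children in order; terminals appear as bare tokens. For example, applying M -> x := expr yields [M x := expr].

S
M
when e do M otherwise M
when e do x := expr otherwise M
when e do x := expr otherwise x := expr

[S [M when e do [M x := expr] otherwise [M x := expr]]]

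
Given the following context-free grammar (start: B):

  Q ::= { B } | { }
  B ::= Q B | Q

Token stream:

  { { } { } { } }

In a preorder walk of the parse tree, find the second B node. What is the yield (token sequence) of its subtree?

{ } { } { }

[B [Q { [B [Q { }] [B [Q { }] [B [Q { }]]]] }]]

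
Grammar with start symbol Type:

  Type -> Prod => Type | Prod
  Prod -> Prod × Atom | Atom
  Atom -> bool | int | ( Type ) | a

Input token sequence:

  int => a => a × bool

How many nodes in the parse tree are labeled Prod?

4

[Type [Prod [Atom int]] => [Type [Prod [Atom a]] => [Type [Prod [Prod [Atom a]] × [Atom bool]]]]]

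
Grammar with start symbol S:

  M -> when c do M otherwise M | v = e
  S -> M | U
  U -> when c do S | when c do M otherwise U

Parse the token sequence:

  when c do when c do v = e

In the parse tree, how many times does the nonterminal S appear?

[S [U when c do [S [U when c do [S [M v = e]]]]]]

3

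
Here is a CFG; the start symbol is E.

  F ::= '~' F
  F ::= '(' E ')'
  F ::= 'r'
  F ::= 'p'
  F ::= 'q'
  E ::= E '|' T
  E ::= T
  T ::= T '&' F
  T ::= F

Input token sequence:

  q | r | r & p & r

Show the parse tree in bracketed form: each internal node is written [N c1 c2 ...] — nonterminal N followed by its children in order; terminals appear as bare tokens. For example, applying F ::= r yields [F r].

[E [E [E [T [F q]]] | [T [F r]]] | [T [T [T [F r]] & [F p]] & [F r]]]

E
E | T
E | T | T
T | T | T
F | T | T
q | T | T
q | F | T
q | r | T
q | r | T & F
q | r | T & F & F
q | r | F & F & F
q | r | r & F & F
q | r | r & p & F
q | r | r & p & r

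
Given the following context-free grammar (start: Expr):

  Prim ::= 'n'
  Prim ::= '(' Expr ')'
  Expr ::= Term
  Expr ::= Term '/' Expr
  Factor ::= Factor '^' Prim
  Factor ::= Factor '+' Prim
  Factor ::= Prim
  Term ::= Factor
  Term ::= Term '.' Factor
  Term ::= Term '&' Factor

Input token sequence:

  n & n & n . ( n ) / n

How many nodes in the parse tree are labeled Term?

6

[Expr [Term [Term [Term [Term [Factor [Prim n]]] & [Factor [Prim n]]] & [Factor [Prim n]]] . [Factor [Prim ( [Expr [Term [Factor [Prim n]]]] )]]] / [Expr [Term [Factor [Prim n]]]]]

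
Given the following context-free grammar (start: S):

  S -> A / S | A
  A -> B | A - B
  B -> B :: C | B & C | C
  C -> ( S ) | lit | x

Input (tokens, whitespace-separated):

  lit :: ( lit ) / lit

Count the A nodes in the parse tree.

3

[S [A [B [B [C lit]] :: [C ( [S [A [B [C lit]]]] )]]] / [S [A [B [C lit]]]]]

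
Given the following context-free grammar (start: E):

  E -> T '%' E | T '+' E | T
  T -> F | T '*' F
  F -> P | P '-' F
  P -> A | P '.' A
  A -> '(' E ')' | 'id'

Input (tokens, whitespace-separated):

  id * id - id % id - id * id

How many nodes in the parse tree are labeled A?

6

[E [T [T [F [P [A id]]]] * [F [P [A id]] - [F [P [A id]]]]] % [E [T [T [F [P [A id]] - [F [P [A id]]]]] * [F [P [A id]]]]]]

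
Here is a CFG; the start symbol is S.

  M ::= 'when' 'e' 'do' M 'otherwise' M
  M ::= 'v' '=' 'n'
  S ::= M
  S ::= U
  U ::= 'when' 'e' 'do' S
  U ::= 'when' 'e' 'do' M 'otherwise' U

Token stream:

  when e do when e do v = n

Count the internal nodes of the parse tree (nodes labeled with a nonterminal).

6

[S [U when e do [S [U when e do [S [M v = n]]]]]]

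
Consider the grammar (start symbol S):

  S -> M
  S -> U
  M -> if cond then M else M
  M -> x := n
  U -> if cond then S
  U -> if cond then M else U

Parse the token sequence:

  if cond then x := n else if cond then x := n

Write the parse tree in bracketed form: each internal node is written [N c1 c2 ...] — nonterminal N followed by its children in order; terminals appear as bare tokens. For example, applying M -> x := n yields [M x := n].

S
U
if cond then M else U
if cond then x := n else U
if cond then x := n else if cond then S
if cond then x := n else if cond then M
if cond then x := n else if cond then x := n

[S [U if cond then [M x := n] else [U if cond then [S [M x := n]]]]]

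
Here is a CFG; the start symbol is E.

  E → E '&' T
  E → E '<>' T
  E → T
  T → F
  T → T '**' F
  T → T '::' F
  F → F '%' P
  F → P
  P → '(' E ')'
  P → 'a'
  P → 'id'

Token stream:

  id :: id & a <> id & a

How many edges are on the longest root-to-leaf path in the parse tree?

[E [E [E [E [T [T [F [P id]]] :: [F [P id]]]] & [T [F [P a]]]] <> [T [F [P id]]]] & [T [F [P a]]]]

8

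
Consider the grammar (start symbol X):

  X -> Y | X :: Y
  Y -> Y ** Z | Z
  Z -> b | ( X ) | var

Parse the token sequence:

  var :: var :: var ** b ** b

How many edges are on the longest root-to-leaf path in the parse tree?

5

[X [X [X [Y [Z var]]] :: [Y [Z var]]] :: [Y [Y [Y [Z var]] ** [Z b]] ** [Z b]]]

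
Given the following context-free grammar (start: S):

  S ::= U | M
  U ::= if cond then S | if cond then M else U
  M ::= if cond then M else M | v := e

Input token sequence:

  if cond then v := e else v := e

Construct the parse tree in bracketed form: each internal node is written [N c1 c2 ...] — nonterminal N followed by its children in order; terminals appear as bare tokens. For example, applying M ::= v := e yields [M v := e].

S
M
if cond then M else M
if cond then v := e else M
if cond then v := e else v := e

[S [M if cond then [M v := e] else [M v := e]]]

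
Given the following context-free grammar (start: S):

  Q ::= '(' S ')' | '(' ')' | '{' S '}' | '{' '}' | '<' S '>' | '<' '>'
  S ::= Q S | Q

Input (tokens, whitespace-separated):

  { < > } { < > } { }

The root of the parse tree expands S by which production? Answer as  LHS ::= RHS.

S ::= Q S

[S [Q { [S [Q < >]] }] [S [Q { [S [Q < >]] }] [S [Q { }]]]]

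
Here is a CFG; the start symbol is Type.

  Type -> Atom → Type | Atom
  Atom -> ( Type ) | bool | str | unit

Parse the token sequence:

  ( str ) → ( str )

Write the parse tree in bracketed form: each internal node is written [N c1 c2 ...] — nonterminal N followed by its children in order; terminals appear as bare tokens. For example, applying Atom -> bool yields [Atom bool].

Type
Atom → Type
( Type ) → Type
( Atom ) → Type
( str ) → Type
( str ) → Atom
( str ) → ( Type )
( str ) → ( Atom )
( str ) → ( str )

[Type [Atom ( [Type [Atom str]] )] → [Type [Atom ( [Type [Atom str]] )]]]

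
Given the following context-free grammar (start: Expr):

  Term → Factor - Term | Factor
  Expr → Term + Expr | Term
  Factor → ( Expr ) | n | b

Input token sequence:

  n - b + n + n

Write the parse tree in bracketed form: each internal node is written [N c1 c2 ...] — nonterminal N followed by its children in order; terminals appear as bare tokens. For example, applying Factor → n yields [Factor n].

[Expr [Term [Factor n] - [Term [Factor b]]] + [Expr [Term [Factor n]] + [Expr [Term [Factor n]]]]]

Expr
Term + Expr
Factor - Term + Expr
n - Term + Expr
n - Factor + Expr
n - b + Expr
n - b + Term + Expr
n - b + Factor + Expr
n - b + n + Expr
n - b + n + Term
n - b + n + Factor
n - b + n + n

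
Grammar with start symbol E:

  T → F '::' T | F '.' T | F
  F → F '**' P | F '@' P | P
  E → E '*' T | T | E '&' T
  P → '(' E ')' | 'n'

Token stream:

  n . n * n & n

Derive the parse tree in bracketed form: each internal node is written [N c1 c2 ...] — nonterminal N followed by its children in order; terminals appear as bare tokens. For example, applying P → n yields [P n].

[E [E [E [T [F [P n]] . [T [F [P n]]]]] * [T [F [P n]]]] & [T [F [P n]]]]

E
E & T
E * T & T
T * T & T
F . T * T & T
P . T * T & T
n . T * T & T
n . F * T & T
n . P * T & T
n . n * T & T
n . n * F & T
n . n * P & T
n . n * n & T
n . n * n & F
n . n * n & P
n . n * n & n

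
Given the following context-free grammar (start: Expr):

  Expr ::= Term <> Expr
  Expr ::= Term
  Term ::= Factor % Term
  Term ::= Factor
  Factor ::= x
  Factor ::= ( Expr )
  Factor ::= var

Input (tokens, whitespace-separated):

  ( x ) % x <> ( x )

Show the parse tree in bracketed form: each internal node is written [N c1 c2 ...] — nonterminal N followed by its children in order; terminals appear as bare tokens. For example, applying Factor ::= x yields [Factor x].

[Expr [Term [Factor ( [Expr [Term [Factor x]]] )] % [Term [Factor x]]] <> [Expr [Term [Factor ( [Expr [Term [Factor x]]] )]]]]

Expr
Term <> Expr
Factor % Term <> Expr
( Expr ) % Term <> Expr
( Term ) % Term <> Expr
( Factor ) % Term <> Expr
( x ) % Term <> Expr
( x ) % Factor <> Expr
( x ) % x <> Expr
( x ) % x <> Term
( x ) % x <> Factor
( x ) % x <> ( Expr )
( x ) % x <> ( Term )
( x ) % x <> ( Factor )
( x ) % x <> ( x )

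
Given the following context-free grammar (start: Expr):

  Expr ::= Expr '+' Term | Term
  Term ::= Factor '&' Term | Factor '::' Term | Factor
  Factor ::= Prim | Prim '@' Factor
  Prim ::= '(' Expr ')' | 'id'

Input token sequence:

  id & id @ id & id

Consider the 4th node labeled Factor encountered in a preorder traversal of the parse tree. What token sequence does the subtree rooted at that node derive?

[Expr [Term [Factor [Prim id]] & [Term [Factor [Prim id] @ [Factor [Prim id]]] & [Term [Factor [Prim id]]]]]]

id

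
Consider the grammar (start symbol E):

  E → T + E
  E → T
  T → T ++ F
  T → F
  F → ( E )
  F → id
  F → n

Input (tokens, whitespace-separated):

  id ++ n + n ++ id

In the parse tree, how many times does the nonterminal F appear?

[E [T [T [F id]] ++ [F n]] + [E [T [T [F n]] ++ [F id]]]]

4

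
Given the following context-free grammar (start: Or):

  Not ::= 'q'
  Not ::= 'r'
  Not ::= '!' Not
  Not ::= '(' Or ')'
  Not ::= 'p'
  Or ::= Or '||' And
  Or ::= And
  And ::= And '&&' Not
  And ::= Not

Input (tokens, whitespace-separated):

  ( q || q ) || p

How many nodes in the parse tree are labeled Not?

4

[Or [Or [And [Not ( [Or [Or [And [Not q]]] || [And [Not q]]] )]]] || [And [Not p]]]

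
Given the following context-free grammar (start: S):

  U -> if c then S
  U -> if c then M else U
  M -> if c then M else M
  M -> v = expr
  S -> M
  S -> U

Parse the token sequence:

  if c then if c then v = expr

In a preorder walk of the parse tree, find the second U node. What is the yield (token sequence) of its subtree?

if c then v = expr

[S [U if c then [S [U if c then [S [M v = expr]]]]]]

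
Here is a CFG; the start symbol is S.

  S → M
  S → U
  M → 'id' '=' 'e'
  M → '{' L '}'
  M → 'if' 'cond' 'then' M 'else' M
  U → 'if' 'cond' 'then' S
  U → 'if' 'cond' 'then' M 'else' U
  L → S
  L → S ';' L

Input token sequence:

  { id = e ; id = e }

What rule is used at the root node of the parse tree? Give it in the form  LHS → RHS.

S → M

[S [M { [L [S [M id = e]] ; [L [S [M id = e]]]] }]]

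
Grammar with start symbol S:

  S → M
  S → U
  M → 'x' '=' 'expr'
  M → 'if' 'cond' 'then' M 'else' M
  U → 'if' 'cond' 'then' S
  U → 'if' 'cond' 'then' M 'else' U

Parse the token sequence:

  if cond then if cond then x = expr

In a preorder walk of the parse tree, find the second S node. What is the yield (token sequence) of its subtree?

if cond then x = expr

[S [U if cond then [S [U if cond then [S [M x = expr]]]]]]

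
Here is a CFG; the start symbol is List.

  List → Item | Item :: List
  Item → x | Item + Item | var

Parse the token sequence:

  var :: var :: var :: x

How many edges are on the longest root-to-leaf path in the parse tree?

[List [Item var] :: [List [Item var] :: [List [Item var] :: [List [Item x]]]]]

5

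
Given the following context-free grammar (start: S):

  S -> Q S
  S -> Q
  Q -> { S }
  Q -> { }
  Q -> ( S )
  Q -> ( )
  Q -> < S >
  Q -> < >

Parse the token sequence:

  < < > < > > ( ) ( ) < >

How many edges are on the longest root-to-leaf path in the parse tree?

[S [Q < [S [Q < >] [S [Q < >]]] >] [S [Q ( )] [S [Q ( )] [S [Q < >]]]]]

5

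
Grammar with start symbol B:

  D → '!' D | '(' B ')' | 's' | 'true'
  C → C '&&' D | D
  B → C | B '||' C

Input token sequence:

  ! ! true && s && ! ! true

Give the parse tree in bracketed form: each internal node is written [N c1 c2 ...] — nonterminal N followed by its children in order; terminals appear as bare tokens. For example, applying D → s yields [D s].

[B [C [C [C [D ! [D ! [D true]]]] && [D s]] && [D ! [D ! [D true]]]]]

B
C
C && D
C && D && D
D && D && D
! D && D && D
! ! D && D && D
! ! true && D && D
! ! true && s && D
! ! true && s && ! D
! ! true && s && ! ! D
! ! true && s && ! ! true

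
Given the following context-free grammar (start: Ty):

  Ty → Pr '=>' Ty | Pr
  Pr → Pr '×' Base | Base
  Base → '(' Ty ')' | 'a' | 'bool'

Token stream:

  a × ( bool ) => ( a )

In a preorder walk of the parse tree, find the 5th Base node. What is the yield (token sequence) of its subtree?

a

[Ty [Pr [Pr [Base a]] × [Base ( [Ty [Pr [Base bool]]] )]] => [Ty [Pr [Base ( [Ty [Pr [Base a]]] )]]]]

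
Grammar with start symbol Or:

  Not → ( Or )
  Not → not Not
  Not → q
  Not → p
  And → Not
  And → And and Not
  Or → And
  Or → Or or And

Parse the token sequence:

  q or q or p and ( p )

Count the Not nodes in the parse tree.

5

[Or [Or [Or [And [Not q]]] or [And [Not q]]] or [And [And [Not p]] and [Not ( [Or [And [Not p]]] )]]]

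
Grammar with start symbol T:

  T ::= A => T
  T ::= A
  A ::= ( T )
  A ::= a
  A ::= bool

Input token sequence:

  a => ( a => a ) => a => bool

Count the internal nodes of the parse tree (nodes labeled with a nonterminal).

12

[T [A a] => [T [A ( [T [A a] => [T [A a]]] )] => [T [A a] => [T [A bool]]]]]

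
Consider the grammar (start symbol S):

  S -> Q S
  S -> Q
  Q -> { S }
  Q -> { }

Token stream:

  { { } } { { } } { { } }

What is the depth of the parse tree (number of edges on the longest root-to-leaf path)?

6

[S [Q { [S [Q { }]] }] [S [Q { [S [Q { }]] }] [S [Q { [S [Q { }]] }]]]]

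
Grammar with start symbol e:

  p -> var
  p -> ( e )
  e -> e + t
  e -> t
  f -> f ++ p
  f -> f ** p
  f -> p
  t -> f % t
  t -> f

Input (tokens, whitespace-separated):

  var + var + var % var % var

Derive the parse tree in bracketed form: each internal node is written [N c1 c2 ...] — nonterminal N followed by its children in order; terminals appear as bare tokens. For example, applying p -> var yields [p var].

e
e + t
e + t + t
t + t + t
f + t + t
p + t + t
var + t + t
var + f + t
var + p + t
var + var + t
var + var + f % t
var + var + p % t
var + var + var % t
var + var + var % f % t
var + var + var % p % t
var + var + var % var % t
var + var + var % var % f
var + var + var % var % p
var + var + var % var % var

[e [e [e [t [f [p var]]]] + [t [f [p var]]]] + [t [f [p var]] % [t [f [p var]] % [t [f [p var]]]]]]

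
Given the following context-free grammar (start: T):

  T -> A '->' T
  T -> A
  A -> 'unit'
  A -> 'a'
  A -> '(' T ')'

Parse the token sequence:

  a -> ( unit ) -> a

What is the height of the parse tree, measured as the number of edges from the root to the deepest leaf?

5

[T [A a] -> [T [A ( [T [A unit]] )] -> [T [A a]]]]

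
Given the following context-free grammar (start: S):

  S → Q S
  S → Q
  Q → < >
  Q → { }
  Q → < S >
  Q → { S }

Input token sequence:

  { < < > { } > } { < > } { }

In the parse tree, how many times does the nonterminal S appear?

7

[S [Q { [S [Q < [S [Q < >] [S [Q { }]]] >]] }] [S [Q { [S [Q < >]] }] [S [Q { }]]]]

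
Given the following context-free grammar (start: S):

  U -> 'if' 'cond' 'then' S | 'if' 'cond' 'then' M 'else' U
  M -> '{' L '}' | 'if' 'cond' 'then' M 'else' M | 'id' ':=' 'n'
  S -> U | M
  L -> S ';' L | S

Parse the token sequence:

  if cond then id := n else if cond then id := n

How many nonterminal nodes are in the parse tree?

[S [U if cond then [M id := n] else [U if cond then [S [M id := n]]]]]

6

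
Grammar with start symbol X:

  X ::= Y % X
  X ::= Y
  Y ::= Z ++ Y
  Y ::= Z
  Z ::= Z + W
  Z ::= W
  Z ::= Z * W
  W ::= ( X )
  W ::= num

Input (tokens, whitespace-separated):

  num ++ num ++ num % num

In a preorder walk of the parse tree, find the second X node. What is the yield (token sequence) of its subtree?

[X [Y [Z [W num]] ++ [Y [Z [W num]] ++ [Y [Z [W num]]]]] % [X [Y [Z [W num]]]]]

num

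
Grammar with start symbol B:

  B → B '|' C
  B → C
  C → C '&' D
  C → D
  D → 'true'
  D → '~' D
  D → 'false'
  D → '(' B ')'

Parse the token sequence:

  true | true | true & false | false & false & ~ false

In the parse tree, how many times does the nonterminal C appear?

[B [B [B [B [C [D true]]] | [C [D true]]] | [C [C [D true]] & [D false]]] | [C [C [C [D false]] & [D false]] & [D ~ [D false]]]]

7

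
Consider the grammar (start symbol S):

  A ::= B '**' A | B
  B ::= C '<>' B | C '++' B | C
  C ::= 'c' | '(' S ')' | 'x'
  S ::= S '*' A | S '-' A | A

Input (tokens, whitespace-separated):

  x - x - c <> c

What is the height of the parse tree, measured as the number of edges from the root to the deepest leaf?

6

[S [S [S [A [B [C x]]]] - [A [B [C x]]]] - [A [B [C c] <> [B [C c]]]]]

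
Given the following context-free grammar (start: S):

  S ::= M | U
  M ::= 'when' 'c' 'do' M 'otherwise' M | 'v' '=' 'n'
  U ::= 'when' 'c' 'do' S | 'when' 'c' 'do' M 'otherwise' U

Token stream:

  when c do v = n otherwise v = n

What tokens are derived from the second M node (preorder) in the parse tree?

v = n

[S [M when c do [M v = n] otherwise [M v = n]]]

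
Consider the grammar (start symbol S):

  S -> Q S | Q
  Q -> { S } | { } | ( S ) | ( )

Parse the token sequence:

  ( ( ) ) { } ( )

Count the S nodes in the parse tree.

[S [Q ( [S [Q ( )]] )] [S [Q { }] [S [Q ( )]]]]

4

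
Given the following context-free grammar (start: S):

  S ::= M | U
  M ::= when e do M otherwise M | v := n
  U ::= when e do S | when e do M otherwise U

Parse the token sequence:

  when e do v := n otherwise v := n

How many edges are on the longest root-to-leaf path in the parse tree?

[S [M when e do [M v := n] otherwise [M v := n]]]

3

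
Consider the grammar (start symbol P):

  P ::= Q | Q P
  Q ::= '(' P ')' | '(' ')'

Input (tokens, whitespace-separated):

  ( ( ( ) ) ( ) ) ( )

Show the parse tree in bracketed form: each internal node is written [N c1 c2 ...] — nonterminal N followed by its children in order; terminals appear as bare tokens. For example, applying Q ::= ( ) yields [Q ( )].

[P [Q ( [P [Q ( [P [Q ( )]] )] [P [Q ( )]]] )] [P [Q ( )]]]

P
Q P
( P ) P
( Q P ) P
( ( P ) P ) P
( ( Q ) P ) P
( ( ( ) ) P ) P
( ( ( ) ) Q ) P
( ( ( ) ) ( ) ) P
( ( ( ) ) ( ) ) Q
( ( ( ) ) ( ) ) ( )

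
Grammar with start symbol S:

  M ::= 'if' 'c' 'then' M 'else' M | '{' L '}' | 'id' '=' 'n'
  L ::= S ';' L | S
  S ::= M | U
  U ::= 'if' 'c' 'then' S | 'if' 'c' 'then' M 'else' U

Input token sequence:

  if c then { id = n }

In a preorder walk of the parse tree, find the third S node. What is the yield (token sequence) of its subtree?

id = n

[S [U if c then [S [M { [L [S [M id = n]]] }]]]]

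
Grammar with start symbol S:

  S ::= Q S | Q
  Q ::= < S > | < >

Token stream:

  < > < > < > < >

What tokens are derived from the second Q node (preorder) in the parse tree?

< >

[S [Q < >] [S [Q < >] [S [Q < >] [S [Q < >]]]]]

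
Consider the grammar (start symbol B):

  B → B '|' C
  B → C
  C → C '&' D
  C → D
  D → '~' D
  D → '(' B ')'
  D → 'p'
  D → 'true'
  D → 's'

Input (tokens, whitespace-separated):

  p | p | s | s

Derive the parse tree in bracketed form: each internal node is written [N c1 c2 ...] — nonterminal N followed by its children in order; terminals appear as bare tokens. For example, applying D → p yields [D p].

[B [B [B [B [C [D p]]] | [C [D p]]] | [C [D s]]] | [C [D s]]]

B
B | C
B | C | C
B | C | C | C
C | C | C | C
D | C | C | C
p | C | C | C
p | D | C | C
p | p | C | C
p | p | D | C
p | p | s | C
p | p | s | D
p | p | s | s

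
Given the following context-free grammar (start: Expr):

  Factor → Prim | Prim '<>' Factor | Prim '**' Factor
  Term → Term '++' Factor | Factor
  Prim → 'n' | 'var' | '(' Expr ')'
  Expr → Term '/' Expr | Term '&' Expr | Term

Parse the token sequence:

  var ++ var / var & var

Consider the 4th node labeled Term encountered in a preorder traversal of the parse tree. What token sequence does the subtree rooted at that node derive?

var

[Expr [Term [Term [Factor [Prim var]]] ++ [Factor [Prim var]]] / [Expr [Term [Factor [Prim var]]] & [Expr [Term [Factor [Prim var]]]]]]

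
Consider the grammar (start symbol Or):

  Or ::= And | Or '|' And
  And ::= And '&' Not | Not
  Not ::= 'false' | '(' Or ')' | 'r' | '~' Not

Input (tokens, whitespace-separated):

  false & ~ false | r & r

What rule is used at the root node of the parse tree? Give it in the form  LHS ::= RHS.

Or ::= Or '|' And

[Or [Or [And [And [Not false]] & [Not ~ [Not false]]]] | [And [And [Not r]] & [Not r]]]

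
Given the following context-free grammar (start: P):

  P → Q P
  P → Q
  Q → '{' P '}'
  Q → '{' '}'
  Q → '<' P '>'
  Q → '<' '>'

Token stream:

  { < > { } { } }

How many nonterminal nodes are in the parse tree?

8

[P [Q { [P [Q < >] [P [Q { }] [P [Q { }]]]] }]]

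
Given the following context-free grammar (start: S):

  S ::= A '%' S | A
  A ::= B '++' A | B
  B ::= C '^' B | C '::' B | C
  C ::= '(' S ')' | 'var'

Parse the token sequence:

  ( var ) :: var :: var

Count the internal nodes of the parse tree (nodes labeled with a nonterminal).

[S [A [B [C ( [S [A [B [C var]]]] )] :: [B [C var] :: [B [C var]]]]]]

12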